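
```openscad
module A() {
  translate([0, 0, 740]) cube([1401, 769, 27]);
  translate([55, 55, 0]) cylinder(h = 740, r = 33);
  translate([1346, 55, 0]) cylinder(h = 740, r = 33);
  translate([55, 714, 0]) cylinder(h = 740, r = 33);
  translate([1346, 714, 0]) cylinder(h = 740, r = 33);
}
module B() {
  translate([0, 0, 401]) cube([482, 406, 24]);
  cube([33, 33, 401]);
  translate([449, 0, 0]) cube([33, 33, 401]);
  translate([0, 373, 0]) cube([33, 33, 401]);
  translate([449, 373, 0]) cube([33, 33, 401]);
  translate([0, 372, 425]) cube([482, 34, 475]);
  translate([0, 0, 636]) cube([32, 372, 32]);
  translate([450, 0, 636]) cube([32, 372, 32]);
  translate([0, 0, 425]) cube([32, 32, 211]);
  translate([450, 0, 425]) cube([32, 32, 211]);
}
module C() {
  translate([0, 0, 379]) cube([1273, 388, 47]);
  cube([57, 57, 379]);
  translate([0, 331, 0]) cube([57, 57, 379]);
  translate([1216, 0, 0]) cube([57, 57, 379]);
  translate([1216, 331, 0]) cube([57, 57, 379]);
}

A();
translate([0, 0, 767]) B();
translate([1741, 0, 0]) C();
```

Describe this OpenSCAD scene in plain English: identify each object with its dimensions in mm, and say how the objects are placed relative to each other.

A is a table with a 1401×769 mm rectangular top, 27 mm thick, top surface at z = 767 mm, supported by four round legs of 66 mm diameter, each leg's bounding box inset 22 mm from the nearest pair of top edges, running from the floor.

B is a chair: 482×406 mm seat, 24 mm thick, top at z = 425 mm, on four 33 mm square corner legs flush with the seat edges. A 34 mm thick backrest slab spans the full seat width, extending 475 mm above the seat top, its back face flush with the seat's +y edge. Two armrests of 32×32 mm section run along each side from the seat's front edge to the front of the backrest, top faces 243 mm above the seat top and outer faces flush with the seat's x-edges; a 32×32 mm post under the front of each armrest stands on the seat at the front corner.

C is a long wooden bench with a 1273 mm (x) × 388 mm (y) seat, 47 mm thick, its top surface 426 mm above the floor. Four 57 mm square legs at the seat corners, flush with the edges, run from z = 0 to the seat underside.

The chair is on top of the table. The bench is on the floor beside the table on its +x side.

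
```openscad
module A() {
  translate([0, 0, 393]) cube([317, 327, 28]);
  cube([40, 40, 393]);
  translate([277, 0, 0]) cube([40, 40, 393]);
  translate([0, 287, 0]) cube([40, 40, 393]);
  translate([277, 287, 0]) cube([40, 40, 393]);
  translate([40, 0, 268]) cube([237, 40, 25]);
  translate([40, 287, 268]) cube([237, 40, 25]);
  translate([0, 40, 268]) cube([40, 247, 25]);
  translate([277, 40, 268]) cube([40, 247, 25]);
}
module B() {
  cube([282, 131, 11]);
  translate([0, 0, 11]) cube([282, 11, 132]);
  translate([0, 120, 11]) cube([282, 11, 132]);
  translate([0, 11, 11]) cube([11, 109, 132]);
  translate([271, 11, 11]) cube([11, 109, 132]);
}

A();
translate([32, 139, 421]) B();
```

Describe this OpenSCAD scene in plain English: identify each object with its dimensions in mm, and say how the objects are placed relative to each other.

A is a four-legged stool. The seat is a 317×327×28 mm slab whose top surface is at z = 421 mm; four square legs, each 40×40 mm in cross-section, run from the floor (z = 0) to the underside of the seat, each flush with a corner of the seat. Four stretchers, 40 mm wide and 25 mm tall, connect adjacent legs with their undersides at z = 268 mm, each running between the inner faces of the legs it joins and aligned with the legs' outer faces on the other axis.

B is an open-topped rectangular box: outside dimensions 282×131×143 mm, with a uniform wall and base thickness of 11 mm. The base is a full 282×131 slab on the floor; four walls sit on top of the base. The front and back walls (the −y and +y sides) span the full width; the two side walls fit between them.

The open box is on top of the stool.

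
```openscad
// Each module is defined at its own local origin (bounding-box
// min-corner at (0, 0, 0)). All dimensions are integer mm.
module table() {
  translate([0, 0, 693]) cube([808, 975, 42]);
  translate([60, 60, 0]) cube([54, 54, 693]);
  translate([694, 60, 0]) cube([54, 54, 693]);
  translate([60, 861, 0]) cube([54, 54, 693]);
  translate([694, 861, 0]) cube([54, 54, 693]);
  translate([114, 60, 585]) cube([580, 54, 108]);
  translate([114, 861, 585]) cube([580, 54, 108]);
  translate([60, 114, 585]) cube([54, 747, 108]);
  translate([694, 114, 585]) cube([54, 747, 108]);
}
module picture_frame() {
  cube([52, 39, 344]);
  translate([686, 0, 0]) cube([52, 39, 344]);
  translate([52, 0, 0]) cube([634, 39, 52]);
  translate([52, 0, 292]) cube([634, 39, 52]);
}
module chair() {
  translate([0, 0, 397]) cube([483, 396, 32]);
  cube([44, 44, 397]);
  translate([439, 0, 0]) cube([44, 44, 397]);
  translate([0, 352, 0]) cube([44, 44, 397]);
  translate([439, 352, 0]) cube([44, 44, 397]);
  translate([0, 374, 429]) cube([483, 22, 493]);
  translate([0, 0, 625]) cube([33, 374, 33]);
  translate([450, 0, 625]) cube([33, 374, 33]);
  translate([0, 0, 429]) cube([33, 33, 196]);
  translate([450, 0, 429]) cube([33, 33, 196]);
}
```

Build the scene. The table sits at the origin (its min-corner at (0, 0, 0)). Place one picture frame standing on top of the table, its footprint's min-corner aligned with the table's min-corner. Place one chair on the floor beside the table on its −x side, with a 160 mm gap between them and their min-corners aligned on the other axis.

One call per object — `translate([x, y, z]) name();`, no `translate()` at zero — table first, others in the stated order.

table();
translate([0, 0, 735]) picture_frame();
translate([-643, 0, 0]) chair();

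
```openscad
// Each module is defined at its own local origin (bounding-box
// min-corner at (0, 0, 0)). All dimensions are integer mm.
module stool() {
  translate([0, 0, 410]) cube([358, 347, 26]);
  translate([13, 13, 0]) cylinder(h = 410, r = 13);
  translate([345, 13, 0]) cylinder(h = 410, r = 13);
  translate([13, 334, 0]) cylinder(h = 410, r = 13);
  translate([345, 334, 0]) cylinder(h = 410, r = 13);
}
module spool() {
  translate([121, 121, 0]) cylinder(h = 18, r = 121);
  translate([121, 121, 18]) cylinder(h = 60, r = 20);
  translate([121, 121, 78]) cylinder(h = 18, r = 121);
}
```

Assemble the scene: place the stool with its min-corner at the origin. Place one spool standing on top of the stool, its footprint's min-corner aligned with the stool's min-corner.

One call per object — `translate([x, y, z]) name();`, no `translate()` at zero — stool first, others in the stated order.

stool();
translate([0, 0, 436]) spool();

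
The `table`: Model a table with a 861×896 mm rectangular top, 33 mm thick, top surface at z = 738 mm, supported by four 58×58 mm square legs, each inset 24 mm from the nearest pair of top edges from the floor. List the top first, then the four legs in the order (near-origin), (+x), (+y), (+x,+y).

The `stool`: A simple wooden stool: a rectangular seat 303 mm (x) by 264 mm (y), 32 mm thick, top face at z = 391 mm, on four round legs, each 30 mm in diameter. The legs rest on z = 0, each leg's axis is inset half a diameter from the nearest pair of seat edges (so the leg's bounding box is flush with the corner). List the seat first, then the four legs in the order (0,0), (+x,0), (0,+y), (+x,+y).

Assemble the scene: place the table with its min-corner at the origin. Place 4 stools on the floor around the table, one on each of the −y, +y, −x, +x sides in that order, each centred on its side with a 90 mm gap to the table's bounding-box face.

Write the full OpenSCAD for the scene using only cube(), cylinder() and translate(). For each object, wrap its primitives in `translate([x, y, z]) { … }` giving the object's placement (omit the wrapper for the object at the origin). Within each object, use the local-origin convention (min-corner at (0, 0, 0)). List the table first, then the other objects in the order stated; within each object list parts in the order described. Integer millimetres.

translate([0, 0, 705]) cube([861, 896, 33]);
translate([24, 24, 0]) cube([58, 58, 705]);
translate([779, 24, 0]) cube([58, 58, 705]);
translate([24, 814, 0]) cube([58, 58, 705]);
translate([779, 814, 0]) cube([58, 58, 705]);
translate([279, -354, 0]) {
  translate([0, 0, 359]) cube([303, 264, 32]);
  translate([15, 15, 0]) cylinder(h = 359, r = 15);
  translate([288, 15, 0]) cylinder(h = 359, r = 15);
  translate([15, 249, 0]) cylinder(h = 359, r = 15);
  translate([288, 249, 0]) cylinder(h = 359, r = 15);
}
translate([279, 986, 0]) {
  translate([0, 0, 359]) cube([303, 264, 32]);
  translate([15, 15, 0]) cylinder(h = 359, r = 15);
  translate([288, 15, 0]) cylinder(h = 359, r = 15);
  translate([15, 249, 0]) cylinder(h = 359, r = 15);
  translate([288, 249, 0]) cylinder(h = 359, r = 15);
}
translate([-393, 316, 0]) {
  translate([0, 0, 359]) cube([303, 264, 32]);
  translate([15, 15, 0]) cylinder(h = 359, r = 15);
  translate([288, 15, 0]) cylinder(h = 359, r = 15);
  translate([15, 249, 0]) cylinder(h = 359, r = 15);
  translate([288, 249, 0]) cylinder(h = 359, r = 15);
}
translate([951, 316, 0]) {
  translate([0, 0, 359]) cube([303, 264, 32]);
  translate([15, 15, 0]) cylinder(h = 359, r = 15);
  translate([288, 15, 0]) cylinder(h = 359, r = 15);
  translate([15, 249, 0]) cylinder(h = 359, r = 15);
  translate([288, 249, 0]) cylinder(h = 359, r = 15);
}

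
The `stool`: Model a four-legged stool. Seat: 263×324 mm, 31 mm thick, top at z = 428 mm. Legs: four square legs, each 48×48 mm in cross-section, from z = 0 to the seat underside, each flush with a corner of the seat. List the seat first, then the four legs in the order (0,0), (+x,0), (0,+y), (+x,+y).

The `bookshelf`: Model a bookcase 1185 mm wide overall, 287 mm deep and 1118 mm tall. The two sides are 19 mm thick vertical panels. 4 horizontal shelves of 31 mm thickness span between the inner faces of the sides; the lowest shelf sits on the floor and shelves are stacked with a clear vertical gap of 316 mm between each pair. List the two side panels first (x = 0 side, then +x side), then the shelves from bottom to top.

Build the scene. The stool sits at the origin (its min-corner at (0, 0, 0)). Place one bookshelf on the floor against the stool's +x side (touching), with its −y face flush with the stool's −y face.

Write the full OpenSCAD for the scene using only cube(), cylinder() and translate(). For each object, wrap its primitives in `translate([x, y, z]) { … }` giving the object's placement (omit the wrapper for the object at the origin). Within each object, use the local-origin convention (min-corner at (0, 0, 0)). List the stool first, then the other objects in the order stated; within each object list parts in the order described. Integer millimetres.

translate([0, 0, 397]) cube([263, 324, 31]);
cube([48, 48, 397]);
translate([215, 0, 0]) cube([48, 48, 397]);
translate([0, 276, 0]) cube([48, 48, 397]);
translate([215, 276, 0]) cube([48, 48, 397]);
translate([263, 0, 0]) {
  cube([19, 287, 1118]);
  translate([1166, 0, 0]) cube([19, 287, 1118]);
  translate([19, 0, 0]) cube([1147, 287, 31]);
  translate([19, 0, 347]) cube([1147, 287, 31]);
  translate([19, 0, 694]) cube([1147, 287, 31]);
  translate([19, 0, 1041]) cube([1147, 287, 31]);
}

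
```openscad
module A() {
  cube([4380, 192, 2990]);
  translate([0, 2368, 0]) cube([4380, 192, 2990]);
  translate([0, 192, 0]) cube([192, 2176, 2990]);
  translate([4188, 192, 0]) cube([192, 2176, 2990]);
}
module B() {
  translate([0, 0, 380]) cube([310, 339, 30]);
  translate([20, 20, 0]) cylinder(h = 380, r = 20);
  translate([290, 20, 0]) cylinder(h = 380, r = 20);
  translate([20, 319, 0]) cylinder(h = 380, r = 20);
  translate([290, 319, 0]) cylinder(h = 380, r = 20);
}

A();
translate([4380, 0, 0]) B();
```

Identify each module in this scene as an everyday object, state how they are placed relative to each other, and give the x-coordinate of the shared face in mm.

A is a house frame. B is a stool. The stool is against the house frame's +x side, with their −y faces flush. The x-coordinate of the shared face is 4380 mm.

The house frame's +x face and the stool's −x face are both at x = 4380 mm.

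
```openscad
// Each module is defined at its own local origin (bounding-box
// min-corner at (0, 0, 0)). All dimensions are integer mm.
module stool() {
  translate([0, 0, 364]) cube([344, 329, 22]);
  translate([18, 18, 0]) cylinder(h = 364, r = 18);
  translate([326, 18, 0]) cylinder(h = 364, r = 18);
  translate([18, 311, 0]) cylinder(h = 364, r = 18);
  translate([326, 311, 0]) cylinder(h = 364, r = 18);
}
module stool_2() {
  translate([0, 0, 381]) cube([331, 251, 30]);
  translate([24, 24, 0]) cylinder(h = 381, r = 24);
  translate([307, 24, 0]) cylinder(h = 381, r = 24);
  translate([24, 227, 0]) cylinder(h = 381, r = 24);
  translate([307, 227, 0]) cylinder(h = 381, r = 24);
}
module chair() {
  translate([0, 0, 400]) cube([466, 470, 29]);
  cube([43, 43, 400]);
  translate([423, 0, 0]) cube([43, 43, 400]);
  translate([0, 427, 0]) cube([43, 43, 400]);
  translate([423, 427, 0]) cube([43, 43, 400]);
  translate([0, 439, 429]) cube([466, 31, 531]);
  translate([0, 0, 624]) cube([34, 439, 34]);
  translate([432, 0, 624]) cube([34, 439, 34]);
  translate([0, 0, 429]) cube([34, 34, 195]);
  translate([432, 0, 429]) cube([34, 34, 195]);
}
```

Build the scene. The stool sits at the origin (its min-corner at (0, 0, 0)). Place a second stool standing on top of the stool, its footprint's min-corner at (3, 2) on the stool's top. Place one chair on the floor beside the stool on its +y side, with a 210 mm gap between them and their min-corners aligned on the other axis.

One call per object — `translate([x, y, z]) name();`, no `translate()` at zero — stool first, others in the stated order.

stool();
translate([3, 2, 386]) stool_2();
translate([0, 539, 0]) chair();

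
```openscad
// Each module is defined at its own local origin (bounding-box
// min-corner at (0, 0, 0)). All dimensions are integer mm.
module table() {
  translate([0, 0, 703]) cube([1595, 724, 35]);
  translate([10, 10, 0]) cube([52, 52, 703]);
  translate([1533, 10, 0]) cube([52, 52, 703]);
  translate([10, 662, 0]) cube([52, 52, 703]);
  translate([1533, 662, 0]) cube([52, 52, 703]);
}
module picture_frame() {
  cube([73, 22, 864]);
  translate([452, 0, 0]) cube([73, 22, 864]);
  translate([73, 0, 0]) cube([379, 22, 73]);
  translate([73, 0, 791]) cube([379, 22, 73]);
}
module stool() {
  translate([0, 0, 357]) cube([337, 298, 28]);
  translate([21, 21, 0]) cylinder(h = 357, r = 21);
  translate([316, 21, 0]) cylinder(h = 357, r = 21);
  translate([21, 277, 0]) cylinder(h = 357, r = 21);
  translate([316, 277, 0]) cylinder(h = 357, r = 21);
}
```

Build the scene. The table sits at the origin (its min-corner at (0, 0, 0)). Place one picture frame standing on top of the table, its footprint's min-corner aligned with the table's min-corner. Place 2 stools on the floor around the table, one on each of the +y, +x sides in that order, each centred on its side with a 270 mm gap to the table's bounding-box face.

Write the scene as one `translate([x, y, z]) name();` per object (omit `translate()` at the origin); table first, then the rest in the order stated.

table();
translate([0, 0, 738]) picture_frame();
translate([629, 994, 0]) stool();
translate([1865, 213, 0]) stool();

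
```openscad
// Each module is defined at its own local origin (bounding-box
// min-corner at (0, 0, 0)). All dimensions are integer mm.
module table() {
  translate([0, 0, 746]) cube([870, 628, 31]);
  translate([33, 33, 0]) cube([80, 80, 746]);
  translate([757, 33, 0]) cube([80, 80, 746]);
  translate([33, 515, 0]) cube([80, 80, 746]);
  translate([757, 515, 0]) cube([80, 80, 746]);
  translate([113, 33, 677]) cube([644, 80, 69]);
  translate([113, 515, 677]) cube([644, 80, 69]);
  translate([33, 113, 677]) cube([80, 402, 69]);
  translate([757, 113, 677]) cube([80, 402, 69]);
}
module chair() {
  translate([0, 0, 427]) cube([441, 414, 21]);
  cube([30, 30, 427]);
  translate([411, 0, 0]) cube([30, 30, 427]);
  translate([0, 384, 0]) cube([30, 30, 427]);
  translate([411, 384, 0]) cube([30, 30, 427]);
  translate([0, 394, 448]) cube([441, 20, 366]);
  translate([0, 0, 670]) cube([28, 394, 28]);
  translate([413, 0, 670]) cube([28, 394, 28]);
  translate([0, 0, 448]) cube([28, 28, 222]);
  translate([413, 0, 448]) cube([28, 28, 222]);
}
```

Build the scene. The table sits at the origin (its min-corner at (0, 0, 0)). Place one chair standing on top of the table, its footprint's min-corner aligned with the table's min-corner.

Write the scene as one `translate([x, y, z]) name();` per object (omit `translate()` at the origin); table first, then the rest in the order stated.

table();
translate([0, 0, 777]) chair();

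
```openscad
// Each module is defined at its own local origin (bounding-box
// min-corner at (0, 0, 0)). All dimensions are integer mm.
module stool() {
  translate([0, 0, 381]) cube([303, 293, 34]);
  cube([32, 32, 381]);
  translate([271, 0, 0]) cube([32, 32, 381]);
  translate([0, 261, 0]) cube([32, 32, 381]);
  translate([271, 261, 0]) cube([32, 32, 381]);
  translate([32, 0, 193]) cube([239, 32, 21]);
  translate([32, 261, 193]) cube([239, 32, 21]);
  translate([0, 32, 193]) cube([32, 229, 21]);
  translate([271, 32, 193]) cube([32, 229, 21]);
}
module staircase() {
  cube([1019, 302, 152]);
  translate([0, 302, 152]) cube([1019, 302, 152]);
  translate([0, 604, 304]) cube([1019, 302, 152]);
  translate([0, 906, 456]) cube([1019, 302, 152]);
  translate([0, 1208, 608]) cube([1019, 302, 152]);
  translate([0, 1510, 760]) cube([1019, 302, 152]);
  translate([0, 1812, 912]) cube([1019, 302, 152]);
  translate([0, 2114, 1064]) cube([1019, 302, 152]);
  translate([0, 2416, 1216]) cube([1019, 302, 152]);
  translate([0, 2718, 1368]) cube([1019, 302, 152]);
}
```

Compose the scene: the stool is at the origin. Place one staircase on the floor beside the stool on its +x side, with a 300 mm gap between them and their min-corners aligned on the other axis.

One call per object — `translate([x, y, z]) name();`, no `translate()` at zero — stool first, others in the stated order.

stool();
translate([603, 0, 0]) staircase();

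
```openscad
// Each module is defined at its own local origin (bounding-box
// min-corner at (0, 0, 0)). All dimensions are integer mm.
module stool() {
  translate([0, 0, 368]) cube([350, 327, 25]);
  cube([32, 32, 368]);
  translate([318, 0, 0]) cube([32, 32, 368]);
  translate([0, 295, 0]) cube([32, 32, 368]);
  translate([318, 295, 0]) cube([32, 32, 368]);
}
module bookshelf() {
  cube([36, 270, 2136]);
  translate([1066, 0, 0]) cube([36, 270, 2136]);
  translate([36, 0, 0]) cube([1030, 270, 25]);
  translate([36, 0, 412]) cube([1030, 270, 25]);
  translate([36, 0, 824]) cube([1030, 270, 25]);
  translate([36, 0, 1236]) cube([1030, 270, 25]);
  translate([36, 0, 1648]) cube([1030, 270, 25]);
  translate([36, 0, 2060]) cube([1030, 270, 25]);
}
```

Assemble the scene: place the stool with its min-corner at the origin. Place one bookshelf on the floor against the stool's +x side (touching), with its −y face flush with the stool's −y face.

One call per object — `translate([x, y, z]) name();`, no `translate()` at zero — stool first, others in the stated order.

stool();
translate([350, 0, 0]) bookshelf();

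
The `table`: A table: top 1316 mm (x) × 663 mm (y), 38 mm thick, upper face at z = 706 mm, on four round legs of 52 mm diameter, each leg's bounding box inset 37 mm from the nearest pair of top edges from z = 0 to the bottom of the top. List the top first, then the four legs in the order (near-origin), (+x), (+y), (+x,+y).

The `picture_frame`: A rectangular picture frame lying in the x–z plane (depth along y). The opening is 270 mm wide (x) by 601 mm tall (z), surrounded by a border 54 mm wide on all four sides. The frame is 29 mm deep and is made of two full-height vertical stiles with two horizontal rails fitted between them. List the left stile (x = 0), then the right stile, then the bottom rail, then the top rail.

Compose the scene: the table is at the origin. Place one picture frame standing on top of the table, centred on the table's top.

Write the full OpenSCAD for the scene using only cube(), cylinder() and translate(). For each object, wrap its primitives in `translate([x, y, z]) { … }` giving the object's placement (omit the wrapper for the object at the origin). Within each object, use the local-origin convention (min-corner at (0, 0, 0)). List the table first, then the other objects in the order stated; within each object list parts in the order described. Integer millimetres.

translate([0, 0, 668]) cube([1316, 663, 38]);
translate([63, 63, 0]) cylinder(h = 668, r = 26);
translate([1253, 63, 0]) cylinder(h = 668, r = 26);
translate([63, 600, 0]) cylinder(h = 668, r = 26);
translate([1253, 600, 0]) cylinder(h = 668, r = 26);
translate([469, 317, 706]) {
  cube([54, 29, 709]);
  translate([324, 0, 0]) cube([54, 29, 709]);
  translate([54, 0, 0]) cube([270, 29, 54]);
  translate([54, 0, 655]) cube([270, 29, 54]);
}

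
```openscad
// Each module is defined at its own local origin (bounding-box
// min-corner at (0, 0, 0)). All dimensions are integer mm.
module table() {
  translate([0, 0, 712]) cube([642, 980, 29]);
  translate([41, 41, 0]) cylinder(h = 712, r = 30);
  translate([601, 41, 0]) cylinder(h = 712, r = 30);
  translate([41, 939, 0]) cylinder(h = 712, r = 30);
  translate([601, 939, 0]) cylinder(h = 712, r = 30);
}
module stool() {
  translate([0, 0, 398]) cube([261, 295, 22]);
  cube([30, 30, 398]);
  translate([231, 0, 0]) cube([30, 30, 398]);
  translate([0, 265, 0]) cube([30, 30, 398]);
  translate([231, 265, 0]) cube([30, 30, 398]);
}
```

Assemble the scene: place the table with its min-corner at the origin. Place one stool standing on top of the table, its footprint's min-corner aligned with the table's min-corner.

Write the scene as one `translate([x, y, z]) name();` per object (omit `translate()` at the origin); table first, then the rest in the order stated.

table();
translate([0, 0, 741]) stool();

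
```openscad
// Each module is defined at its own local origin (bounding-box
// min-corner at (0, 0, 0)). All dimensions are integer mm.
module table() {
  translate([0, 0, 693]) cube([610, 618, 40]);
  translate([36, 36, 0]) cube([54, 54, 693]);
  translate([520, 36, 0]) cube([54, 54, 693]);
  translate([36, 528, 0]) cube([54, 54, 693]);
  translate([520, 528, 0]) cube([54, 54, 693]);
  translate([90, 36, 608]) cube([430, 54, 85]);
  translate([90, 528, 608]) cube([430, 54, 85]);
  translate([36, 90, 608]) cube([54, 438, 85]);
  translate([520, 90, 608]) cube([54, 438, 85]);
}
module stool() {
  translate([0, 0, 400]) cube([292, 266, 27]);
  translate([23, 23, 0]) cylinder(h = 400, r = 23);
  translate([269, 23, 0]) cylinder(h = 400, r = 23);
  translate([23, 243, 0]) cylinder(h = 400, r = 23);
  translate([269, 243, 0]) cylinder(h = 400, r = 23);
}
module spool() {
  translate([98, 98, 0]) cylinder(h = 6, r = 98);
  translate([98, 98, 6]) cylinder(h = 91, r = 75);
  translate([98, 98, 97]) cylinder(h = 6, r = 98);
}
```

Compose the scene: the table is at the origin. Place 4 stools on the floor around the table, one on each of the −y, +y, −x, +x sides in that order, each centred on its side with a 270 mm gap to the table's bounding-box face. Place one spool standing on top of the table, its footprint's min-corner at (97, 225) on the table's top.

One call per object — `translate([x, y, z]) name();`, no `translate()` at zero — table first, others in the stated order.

table();
translate([159, -536, 0]) stool();
translate([159, 888, 0]) stool();
translate([-562, 176, 0]) stool();
translate([880, 176, 0]) stool();
translate([97, 225, 733]) spool();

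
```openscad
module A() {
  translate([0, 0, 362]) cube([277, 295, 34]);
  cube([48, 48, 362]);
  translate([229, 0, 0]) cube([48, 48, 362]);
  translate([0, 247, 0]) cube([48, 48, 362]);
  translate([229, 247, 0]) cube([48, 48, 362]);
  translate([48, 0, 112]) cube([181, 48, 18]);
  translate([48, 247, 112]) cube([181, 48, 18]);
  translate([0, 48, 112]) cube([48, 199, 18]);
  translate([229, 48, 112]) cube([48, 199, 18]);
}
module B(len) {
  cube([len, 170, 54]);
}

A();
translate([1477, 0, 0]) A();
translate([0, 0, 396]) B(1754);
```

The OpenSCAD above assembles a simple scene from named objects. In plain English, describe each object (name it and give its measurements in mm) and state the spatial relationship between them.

A is a four-legged stool. The seat is a 277×295×34 mm slab whose top surface is at z = 396 mm; four square legs, each 48×48 mm in cross-section, run from the floor (z = 0) to the underside of the seat, each flush with a corner of the seat. Four stretchers, 48 mm wide and 18 mm tall, connect adjacent legs with their undersides at z = 112 mm, each running between the inner faces of the legs it joins and aligned with the legs' outer faces on the other axis.

B is a rectangular beam 1754 mm long (x), 170 mm deep (y), 54 mm thick (z).

The beam spans the tops of two stools placed 1200 mm apart, resting at z = 396 mm.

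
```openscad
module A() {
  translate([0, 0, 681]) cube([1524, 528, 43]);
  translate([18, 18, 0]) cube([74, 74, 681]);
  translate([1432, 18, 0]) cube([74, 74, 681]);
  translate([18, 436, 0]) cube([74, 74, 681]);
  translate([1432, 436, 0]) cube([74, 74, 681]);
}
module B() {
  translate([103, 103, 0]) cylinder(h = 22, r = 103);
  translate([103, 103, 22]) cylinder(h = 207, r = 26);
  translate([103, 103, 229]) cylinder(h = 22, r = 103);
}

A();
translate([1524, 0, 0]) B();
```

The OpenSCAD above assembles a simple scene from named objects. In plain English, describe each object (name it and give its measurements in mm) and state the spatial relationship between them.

A is a table with a 1524×528 mm rectangular top, 43 mm thick, top surface at z = 724 mm, supported by four 74×74 mm square legs, each inset 18 mm from the nearest pair of top edges, running from the floor.

B is a spool: two coaxial disc flanges of radius 103 mm and thickness 22 mm, joined by a core cylinder of radius 26 mm and height 207 mm. The lower flange rests on z = 0 and the three cylinders share a vertical axis.

The spool is against the table's +x side, with their −y faces flush.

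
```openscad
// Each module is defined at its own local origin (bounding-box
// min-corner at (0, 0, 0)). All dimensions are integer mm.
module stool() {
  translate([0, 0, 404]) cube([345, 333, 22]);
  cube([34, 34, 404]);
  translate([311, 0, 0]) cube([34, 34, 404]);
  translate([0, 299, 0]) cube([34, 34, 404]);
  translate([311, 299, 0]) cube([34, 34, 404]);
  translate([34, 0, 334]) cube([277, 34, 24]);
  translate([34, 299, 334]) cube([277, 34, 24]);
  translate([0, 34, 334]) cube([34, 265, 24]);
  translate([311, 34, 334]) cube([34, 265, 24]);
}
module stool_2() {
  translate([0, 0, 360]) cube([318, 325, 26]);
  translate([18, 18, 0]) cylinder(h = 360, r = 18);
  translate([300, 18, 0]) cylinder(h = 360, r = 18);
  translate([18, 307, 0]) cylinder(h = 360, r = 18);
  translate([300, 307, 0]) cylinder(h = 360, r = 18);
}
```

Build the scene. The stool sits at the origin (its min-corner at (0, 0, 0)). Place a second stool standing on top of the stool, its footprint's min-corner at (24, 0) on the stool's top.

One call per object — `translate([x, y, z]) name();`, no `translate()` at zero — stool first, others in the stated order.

stool();
translate([24, 0, 426]) stool_2();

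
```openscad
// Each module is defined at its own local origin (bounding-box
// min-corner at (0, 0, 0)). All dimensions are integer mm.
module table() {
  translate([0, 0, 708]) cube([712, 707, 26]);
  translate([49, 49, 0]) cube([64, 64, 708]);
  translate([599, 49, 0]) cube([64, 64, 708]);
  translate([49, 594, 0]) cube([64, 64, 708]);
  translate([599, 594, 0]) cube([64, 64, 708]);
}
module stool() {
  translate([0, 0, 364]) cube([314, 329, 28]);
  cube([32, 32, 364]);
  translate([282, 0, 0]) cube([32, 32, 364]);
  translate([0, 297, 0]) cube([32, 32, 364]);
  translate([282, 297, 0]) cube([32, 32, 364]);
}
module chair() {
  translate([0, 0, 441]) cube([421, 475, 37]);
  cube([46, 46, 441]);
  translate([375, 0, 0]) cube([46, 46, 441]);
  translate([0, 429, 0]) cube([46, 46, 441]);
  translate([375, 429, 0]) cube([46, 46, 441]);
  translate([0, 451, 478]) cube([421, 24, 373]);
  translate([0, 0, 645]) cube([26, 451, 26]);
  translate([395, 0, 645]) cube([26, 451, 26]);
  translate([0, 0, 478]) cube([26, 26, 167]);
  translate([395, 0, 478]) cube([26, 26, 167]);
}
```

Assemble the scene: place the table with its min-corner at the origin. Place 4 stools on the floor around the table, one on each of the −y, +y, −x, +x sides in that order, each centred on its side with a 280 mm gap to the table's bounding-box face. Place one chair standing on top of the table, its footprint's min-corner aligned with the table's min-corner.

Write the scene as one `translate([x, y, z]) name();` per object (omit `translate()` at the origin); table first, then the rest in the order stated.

table();
translate([199, -609, 0]) stool();
translate([199, 987, 0]) stool();
translate([-594, 189, 0]) stool();
translate([992, 189, 0]) stool();
translate([0, 0, 734]) chair();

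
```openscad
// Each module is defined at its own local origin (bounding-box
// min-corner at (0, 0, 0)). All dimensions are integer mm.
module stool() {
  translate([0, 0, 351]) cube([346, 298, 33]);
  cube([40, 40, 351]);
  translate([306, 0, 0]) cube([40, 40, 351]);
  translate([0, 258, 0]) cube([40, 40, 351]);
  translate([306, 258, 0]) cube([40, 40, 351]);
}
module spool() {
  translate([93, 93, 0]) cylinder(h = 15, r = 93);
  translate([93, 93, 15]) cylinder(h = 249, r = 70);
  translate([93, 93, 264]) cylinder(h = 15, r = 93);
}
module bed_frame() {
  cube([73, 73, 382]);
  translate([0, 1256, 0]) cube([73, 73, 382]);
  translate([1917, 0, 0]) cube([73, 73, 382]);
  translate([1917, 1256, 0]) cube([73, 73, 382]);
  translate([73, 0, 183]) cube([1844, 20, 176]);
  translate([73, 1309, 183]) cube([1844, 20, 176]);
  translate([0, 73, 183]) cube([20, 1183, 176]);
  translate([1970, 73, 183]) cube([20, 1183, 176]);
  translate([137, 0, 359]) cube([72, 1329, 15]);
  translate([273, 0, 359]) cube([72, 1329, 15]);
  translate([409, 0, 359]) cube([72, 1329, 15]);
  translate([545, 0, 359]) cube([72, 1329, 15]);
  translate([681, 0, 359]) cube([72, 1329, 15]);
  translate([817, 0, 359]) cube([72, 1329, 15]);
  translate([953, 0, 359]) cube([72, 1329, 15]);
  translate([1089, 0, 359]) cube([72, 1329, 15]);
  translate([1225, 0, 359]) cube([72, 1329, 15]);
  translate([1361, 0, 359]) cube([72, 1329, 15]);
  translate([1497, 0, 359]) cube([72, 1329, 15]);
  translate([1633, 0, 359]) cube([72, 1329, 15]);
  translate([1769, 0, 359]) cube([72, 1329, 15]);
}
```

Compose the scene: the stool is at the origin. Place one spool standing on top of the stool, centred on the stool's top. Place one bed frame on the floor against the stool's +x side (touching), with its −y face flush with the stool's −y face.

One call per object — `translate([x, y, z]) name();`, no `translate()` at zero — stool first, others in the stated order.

stool();
translate([80, 56, 384]) spool();
translate([346, 0, 0]) bed_frame();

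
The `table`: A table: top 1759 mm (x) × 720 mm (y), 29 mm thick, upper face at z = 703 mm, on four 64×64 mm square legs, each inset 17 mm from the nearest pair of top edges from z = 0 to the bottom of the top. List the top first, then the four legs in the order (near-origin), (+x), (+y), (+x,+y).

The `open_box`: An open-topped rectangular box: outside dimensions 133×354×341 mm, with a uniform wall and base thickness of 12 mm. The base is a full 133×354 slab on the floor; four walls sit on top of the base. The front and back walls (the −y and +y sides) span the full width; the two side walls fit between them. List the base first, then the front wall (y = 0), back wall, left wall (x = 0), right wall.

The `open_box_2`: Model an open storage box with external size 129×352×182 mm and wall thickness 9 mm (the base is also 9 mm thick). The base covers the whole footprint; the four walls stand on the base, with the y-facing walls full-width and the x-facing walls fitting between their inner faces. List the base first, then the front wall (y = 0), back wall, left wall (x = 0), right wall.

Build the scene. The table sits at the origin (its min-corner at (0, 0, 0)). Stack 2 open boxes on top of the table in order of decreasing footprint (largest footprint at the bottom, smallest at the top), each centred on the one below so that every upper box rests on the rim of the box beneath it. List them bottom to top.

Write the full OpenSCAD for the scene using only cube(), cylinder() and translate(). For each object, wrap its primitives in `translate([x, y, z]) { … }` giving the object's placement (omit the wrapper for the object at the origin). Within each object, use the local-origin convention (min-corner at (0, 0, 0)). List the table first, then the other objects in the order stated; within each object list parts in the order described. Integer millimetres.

translate([0, 0, 674]) cube([1759, 720, 29]);
translate([17, 17, 0]) cube([64, 64, 674]);
translate([1678, 17, 0]) cube([64, 64, 674]);
translate([17, 639, 0]) cube([64, 64, 674]);
translate([1678, 639, 0]) cube([64, 64, 674]);
translate([813, 183, 703]) {
  cube([133, 354, 12]);
  translate([0, 0, 12]) cube([133, 12, 329]);
  translate([0, 342, 12]) cube([133, 12, 329]);
  translate([0, 12, 12]) cube([12, 330, 329]);
  translate([121, 12, 12]) cube([12, 330, 329]);
}
translate([815, 184, 1044]) {
  cube([129, 352, 9]);
  translate([0, 0, 9]) cube([129, 9, 173]);
  translate([0, 343, 9]) cube([129, 9, 173]);
  translate([0, 9, 9]) cube([9, 334, 173]);
  translate([120, 9, 9]) cube([9, 334, 173]);
}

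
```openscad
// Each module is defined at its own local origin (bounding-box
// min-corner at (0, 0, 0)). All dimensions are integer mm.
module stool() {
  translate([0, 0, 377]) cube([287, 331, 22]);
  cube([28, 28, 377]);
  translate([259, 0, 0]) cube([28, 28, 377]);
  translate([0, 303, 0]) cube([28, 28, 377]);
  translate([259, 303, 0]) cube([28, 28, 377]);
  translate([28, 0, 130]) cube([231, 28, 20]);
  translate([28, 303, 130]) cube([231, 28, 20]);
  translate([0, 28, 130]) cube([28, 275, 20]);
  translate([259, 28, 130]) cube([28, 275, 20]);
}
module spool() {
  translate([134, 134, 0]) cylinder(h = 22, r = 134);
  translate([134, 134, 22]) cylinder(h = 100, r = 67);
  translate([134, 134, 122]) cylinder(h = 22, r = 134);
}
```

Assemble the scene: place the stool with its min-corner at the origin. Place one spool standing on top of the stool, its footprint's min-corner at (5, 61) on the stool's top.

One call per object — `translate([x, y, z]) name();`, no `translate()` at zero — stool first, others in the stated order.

stool();
translate([5, 61, 399]) spool();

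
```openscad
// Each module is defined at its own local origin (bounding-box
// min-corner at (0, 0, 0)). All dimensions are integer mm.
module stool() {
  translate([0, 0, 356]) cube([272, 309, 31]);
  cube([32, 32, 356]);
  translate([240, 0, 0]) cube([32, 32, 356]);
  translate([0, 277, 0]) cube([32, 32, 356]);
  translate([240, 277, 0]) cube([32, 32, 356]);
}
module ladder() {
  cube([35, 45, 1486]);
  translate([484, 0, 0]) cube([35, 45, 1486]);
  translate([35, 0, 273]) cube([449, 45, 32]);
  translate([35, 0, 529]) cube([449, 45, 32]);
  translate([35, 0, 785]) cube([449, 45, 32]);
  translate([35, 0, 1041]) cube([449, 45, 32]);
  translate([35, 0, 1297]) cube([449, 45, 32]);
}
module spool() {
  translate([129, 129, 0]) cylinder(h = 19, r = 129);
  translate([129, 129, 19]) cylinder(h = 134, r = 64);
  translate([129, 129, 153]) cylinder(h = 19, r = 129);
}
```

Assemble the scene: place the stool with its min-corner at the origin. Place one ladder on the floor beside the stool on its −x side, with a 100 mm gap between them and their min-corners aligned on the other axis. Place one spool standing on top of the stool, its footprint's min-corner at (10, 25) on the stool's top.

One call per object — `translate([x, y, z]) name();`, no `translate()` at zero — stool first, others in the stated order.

stool();
translate([-619, 0, 0]) ladder();
translate([10, 25, 387]) spool();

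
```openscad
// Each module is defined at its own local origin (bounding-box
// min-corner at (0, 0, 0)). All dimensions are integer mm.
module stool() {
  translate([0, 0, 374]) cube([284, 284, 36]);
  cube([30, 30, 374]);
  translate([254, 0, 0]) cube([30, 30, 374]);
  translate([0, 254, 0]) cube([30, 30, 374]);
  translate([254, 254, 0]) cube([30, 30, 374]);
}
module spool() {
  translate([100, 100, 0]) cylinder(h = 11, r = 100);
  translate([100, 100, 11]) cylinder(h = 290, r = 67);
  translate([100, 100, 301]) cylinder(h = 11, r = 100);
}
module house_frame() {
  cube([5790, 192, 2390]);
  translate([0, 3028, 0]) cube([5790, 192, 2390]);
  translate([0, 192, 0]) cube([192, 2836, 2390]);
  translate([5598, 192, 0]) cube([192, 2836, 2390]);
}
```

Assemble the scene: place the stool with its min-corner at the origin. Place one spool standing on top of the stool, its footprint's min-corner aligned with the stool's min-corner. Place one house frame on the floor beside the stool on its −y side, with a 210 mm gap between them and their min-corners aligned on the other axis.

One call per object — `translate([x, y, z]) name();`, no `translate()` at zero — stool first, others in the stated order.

stool();
translate([0, 0, 410]) spool();
translate([0, -3430, 0]) house_frame();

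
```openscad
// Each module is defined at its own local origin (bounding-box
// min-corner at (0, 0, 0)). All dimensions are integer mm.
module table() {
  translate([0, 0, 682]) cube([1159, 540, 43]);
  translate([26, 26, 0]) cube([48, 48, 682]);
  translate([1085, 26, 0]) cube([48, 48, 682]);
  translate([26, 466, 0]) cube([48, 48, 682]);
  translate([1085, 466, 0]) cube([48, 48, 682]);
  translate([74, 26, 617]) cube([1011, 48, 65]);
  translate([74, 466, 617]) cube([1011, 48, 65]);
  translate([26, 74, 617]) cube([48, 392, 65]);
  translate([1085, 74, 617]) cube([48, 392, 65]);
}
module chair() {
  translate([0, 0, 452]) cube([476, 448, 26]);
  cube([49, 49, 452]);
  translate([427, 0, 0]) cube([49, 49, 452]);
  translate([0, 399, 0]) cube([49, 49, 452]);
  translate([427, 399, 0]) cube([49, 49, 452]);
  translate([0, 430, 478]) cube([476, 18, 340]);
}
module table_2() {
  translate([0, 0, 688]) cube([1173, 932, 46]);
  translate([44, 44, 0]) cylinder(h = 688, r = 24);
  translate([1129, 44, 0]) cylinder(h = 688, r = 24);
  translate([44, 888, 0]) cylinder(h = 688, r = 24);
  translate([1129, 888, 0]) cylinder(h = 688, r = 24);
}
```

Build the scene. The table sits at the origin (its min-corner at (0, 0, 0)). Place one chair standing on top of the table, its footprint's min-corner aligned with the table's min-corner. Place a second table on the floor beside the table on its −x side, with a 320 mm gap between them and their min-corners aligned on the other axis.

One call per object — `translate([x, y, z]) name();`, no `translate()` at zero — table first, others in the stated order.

table();
translate([0, 0, 725]) chair();
translate([-1493, 0, 0]) table_2();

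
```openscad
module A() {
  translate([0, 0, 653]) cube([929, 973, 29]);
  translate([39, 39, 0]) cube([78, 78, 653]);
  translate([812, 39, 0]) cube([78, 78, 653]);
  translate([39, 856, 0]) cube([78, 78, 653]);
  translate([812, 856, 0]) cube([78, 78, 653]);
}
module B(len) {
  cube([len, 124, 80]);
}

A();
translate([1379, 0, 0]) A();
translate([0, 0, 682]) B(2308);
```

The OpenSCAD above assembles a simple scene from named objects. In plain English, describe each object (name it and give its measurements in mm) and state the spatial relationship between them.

A is a table: top 929 mm (x) × 973 mm (y), 29 mm thick, upper face at z = 682 mm, on four 78×78 mm square legs, each inset 39 mm from the nearest pair of top edges, running from z = 0 to the bottom of the top.

B is a rectangular beam 2308 mm long (x), 124 mm deep (y), 80 mm thick (z).

The beam spans the tops of two tables placed 450 mm apart, resting at z = 682 mm.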